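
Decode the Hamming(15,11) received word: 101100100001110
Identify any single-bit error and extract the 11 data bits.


Syndrome = 14: error at position 14

Data: 10010001100 (corrected bit 14)


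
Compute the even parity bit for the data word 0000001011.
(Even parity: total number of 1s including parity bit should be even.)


Number of 1s in data: 3
Parity bit: 1

1


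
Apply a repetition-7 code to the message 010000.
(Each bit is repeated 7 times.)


Each bit -> 7 copies

000000011111110000000000000000000000000000


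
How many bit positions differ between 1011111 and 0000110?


XOR: 1011001
Count of 1s: 4

4


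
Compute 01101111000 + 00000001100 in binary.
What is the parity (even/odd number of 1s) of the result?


01101111000 = 888
00000001100 = 12
Sum = 900 = 1110000100
1s count = 4

even parity (4 ones in 1110000100)


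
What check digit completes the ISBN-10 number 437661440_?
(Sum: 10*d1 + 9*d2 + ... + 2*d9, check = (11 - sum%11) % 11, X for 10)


Weighted sum: 234
234 mod 11 = 3

Check digit: 8


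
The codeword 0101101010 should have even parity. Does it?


Number of 1s: 5

No, parity error (5 ones)


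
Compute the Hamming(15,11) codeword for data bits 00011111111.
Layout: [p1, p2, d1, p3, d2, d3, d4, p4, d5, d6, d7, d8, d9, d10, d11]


Parity bits: p1=1, p2=1, p3=1, p4=1

110100111111111


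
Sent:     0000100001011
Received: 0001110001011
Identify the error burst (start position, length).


XOR: 0001010000000

Burst at position 3, length 3


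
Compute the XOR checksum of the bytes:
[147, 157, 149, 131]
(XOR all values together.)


XOR chain: 147 ^ 157 ^ 149 ^ 131 = 24

24


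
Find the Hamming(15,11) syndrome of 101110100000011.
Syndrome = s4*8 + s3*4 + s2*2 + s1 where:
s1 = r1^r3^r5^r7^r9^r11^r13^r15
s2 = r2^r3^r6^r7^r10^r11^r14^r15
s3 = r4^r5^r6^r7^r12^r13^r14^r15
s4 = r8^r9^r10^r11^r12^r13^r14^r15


s1=1, s2=0, s3=1, s4=0

Syndrome = 5 (error at position 5)


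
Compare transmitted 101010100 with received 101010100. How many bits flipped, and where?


XOR: 000000000

0 errors (received matches sent)


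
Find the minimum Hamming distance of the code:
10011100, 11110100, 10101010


Comparing all pairs, minimum distance: 3
Can detect 2 errors, correct 1 errors

3


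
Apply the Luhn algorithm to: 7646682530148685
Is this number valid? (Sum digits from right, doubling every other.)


Luhn sum = 82
82 mod 10 = 2

Invalid (Luhn sum mod 10 = 2)


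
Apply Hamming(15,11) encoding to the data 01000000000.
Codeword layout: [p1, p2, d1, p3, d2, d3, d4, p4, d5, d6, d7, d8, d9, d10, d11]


Parity bits: p1=1, p2=0, p3=1, p4=0

100110000000000


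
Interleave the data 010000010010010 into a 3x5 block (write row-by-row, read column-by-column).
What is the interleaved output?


Matrix:
  01000
  00100
  10010
Read columns: 001100010001000

001100010001000


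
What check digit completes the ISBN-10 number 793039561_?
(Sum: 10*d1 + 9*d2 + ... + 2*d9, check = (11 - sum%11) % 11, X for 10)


Weighted sum: 278
278 mod 11 = 3

Check digit: 8


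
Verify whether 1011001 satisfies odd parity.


Number of 1s: 4

No, parity error (4 ones)


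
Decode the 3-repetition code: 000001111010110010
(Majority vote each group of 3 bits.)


Groups: 000, 001, 111, 010, 110, 010
Majority votes: 001010

001010


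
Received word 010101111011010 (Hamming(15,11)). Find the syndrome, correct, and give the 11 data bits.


Syndrome = 15: error at position 15

Data: 00111011011 (corrected bit 15)


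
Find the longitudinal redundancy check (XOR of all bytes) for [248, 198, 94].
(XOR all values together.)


XOR chain: 248 ^ 198 ^ 94 = 96

96


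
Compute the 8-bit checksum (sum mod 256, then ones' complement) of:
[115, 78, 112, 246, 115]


Sum = 666 mod 256 = 154
Complement = 101

101


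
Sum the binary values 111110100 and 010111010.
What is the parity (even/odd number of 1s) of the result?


111110100 = 500
010111010 = 186
Sum = 686 = 1010101110
1s count = 6

even parity (6 ones in 1010101110)


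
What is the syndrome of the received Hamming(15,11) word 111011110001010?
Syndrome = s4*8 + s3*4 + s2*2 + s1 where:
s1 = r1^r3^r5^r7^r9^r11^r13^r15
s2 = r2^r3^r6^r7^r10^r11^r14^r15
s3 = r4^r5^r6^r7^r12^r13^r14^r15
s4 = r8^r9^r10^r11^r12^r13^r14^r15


s1=0, s2=1, s3=1, s4=1

Syndrome = 14 (error at position 14)


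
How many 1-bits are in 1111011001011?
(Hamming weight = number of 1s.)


Counting 1s in 1111011001011

9


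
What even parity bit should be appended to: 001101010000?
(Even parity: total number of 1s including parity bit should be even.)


Number of 1s in data: 4
Parity bit: 0

0


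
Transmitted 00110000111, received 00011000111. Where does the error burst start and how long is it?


XOR: 00101000000

Burst at position 2, length 3


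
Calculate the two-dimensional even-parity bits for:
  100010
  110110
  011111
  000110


Row parities: 0010
Column parities: 001101

Row P: 0010, Col P: 001101, Corner: 1


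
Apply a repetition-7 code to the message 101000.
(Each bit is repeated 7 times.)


Each bit -> 7 copies

111111100000001111111000000000000000000000


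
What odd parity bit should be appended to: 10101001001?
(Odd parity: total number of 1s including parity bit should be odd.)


Number of 1s in data: 5
Parity bit: 0

0


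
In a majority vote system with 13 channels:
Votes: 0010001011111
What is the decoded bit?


Ones: 7 out of 13
Threshold: 7

1 (7/13 voted 1)


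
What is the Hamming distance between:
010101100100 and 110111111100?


XOR: 100010011000
Count of 1s: 4

4


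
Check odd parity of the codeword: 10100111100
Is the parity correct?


Number of 1s: 6

No, parity error (6 ones)


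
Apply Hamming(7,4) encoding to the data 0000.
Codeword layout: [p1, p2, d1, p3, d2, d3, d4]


Parity bits: p1=0, p2=0, p3=0

0000000


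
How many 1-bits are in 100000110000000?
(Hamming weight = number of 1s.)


Counting 1s in 100000110000000

3


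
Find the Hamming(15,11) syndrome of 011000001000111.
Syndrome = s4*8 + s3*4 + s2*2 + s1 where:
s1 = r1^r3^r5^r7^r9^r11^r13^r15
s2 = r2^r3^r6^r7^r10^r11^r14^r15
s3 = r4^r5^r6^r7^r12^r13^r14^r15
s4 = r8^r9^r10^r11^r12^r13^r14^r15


s1=0, s2=0, s3=1, s4=0

Syndrome = 4 (error at position 4)


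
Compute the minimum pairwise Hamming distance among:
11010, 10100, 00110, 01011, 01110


Comparing all pairs, minimum distance: 1
Can detect 0 errors, correct 0 errors

1


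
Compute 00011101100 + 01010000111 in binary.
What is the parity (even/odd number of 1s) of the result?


00011101100 = 236
01010000111 = 647
Sum = 883 = 1101110011
1s count = 7

odd parity (7 ones in 1101110011)


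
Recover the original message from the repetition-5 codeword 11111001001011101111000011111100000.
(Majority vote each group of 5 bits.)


Groups: 11111, 00100, 10111, 01111, 00001, 11111, 00000
Majority votes: 1011010

1011010


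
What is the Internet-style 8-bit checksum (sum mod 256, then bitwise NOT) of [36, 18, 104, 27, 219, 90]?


Sum = 494 mod 256 = 238
Complement = 17

17


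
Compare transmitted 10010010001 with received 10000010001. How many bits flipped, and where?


XOR: 00010000000

1 error(s) at position(s): 3


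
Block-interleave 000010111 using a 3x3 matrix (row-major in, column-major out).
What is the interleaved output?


Matrix:
  000
  010
  111
Read columns: 001011001

001011001


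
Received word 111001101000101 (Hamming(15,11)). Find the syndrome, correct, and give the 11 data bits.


Syndrome = 10: error at position 10

Data: 10111100101 (corrected bit 10)


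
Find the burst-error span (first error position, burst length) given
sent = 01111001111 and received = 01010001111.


XOR: 00101000000

Burst at position 2, length 3


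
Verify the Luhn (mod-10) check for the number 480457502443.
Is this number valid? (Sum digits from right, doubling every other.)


Luhn sum = 48
48 mod 10 = 8

Invalid (Luhn sum mod 10 = 8)


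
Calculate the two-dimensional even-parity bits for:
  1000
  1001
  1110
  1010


Row parities: 1010
Column parities: 0101

Row P: 1010, Col P: 0101, Corner: 0


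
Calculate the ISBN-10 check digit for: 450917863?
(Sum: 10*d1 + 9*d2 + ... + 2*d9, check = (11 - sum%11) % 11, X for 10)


Weighted sum: 245
245 mod 11 = 3

Check digit: 8


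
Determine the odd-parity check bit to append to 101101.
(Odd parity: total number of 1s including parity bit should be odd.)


Number of 1s in data: 4
Parity bit: 1

1


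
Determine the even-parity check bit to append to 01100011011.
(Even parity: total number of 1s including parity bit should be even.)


Number of 1s in data: 6
Parity bit: 0

0


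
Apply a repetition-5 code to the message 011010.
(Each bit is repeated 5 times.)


Each bit -> 5 copies

000001111111111000001111100000


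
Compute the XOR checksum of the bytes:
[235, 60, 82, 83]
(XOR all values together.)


XOR chain: 235 ^ 60 ^ 82 ^ 83 = 214

214


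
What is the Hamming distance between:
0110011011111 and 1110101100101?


XOR: 1000110111010
Count of 1s: 7

7


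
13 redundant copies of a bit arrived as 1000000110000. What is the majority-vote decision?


Ones: 3 out of 13
Threshold: 7

0 (3/13 voted 1)


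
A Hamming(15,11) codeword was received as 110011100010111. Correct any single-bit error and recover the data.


Syndrome = 0: no error detected

Data: 01110010111 (no errors)


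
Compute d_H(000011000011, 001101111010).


XOR: 001110111001
Count of 1s: 7

7


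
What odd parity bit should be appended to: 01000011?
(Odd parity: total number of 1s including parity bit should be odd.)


Number of 1s in data: 3
Parity bit: 0

0


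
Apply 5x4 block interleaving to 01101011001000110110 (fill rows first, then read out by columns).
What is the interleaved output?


Matrix:
  0110
  1011
  0010
  0011
  0110
Read columns: 01000100011111101010

01000100011111101010


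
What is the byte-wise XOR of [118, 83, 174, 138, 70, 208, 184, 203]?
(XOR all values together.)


XOR chain: 118 ^ 83 ^ 174 ^ 138 ^ 70 ^ 208 ^ 184 ^ 203 = 228

228


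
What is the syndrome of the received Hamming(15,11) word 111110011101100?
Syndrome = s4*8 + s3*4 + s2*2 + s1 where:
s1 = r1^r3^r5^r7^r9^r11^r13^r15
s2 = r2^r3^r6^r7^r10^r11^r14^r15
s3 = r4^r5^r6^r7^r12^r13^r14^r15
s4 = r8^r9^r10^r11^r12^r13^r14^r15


s1=1, s2=1, s3=0, s4=1

Syndrome = 11 (error at position 11)


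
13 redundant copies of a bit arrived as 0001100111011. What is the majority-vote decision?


Ones: 7 out of 13
Threshold: 7

1 (7/13 voted 1)


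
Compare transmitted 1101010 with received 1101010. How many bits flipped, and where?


XOR: 0000000

0 errors (received matches sent)


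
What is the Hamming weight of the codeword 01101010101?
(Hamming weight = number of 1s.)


Counting 1s in 01101010101

6


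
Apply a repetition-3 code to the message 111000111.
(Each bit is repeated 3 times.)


Each bit -> 3 copies

111111111000000000111111111


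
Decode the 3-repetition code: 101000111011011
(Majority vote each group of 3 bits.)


Groups: 101, 000, 111, 011, 011
Majority votes: 10111

10111


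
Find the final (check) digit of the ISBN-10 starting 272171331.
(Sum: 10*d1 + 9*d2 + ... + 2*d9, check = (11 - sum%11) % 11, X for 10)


Weighted sum: 176
176 mod 11 = 0

Check digit: 0


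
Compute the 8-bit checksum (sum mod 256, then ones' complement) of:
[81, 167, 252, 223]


Sum = 723 mod 256 = 211
Complement = 44

44


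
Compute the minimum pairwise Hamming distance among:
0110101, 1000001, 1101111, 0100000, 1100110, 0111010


Comparing all pairs, minimum distance: 2
Can detect 1 errors, correct 0 errors

2


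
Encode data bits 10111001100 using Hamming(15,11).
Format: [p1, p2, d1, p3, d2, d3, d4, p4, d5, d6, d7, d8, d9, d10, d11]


Parity bits: p1=0, p2=1, p3=0, p4=1

011001111001100


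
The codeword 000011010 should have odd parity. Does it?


Number of 1s: 3

Yes, parity is correct (3 ones)


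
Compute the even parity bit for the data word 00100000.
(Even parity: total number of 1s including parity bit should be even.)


Number of 1s in data: 1
Parity bit: 1

1


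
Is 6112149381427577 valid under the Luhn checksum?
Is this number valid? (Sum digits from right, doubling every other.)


Luhn sum = 66
66 mod 10 = 6

Invalid (Luhn sum mod 10 = 6)


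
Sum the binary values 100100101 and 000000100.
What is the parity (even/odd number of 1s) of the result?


100100101 = 293
000000100 = 4
Sum = 297 = 100101001
1s count = 4

even parity (4 ones in 100101001)


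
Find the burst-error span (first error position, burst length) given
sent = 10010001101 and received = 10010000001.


XOR: 00000001100

Burst at position 7, length 2


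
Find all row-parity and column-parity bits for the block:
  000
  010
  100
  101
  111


Row parities: 01101
Column parities: 100

Row P: 01101, Col P: 100, Corner: 1


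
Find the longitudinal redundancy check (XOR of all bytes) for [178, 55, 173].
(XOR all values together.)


XOR chain: 178 ^ 55 ^ 173 = 40

40


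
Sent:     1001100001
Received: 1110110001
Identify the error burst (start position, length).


XOR: 0111010000

Burst at position 1, length 5


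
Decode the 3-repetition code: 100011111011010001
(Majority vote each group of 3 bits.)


Groups: 100, 011, 111, 011, 010, 001
Majority votes: 011100

011100


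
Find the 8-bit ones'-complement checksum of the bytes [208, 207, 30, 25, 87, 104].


Sum = 661 mod 256 = 149
Complement = 106

106


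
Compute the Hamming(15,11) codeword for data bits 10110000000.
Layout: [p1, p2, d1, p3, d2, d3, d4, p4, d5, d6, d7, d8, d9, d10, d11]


Parity bits: p1=0, p2=1, p3=0, p4=0

011001100000000


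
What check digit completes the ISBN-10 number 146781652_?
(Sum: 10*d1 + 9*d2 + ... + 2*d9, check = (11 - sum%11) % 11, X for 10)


Weighted sum: 239
239 mod 11 = 8

Check digit: 3


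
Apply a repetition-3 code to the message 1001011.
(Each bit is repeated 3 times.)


Each bit -> 3 copies

111000000111000111111


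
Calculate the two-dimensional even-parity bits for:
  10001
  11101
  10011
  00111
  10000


Row parities: 00111
Column parities: 01000

Row P: 00111, Col P: 01000, Corner: 1


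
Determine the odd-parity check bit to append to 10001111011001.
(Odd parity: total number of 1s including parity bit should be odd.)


Number of 1s in data: 8
Parity bit: 1

1


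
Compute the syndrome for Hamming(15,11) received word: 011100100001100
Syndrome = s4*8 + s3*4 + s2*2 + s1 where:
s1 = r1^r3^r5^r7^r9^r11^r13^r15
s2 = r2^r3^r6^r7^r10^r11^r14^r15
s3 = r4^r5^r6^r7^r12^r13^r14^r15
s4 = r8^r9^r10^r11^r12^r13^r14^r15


s1=1, s2=1, s3=0, s4=0

Syndrome = 3 (error at position 3)


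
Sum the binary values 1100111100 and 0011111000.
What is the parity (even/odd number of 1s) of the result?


1100111100 = 828
0011111000 = 248
Sum = 1076 = 10000110100
1s count = 4

even parity (4 ones in 10000110100)


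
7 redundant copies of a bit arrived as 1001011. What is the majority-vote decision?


Ones: 4 out of 7
Threshold: 4

1 (4/7 voted 1)


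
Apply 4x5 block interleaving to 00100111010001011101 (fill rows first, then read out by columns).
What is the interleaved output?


Matrix:
  00100
  11101
  00010
  11101
Read columns: 01010101110100100101

01010101110100100101


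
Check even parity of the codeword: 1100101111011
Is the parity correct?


Number of 1s: 9

No, parity error (9 ones)


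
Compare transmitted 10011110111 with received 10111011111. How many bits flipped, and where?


XOR: 00100101000

3 error(s) at position(s): 2, 5, 7


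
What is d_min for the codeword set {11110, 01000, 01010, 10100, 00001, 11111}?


Comparing all pairs, minimum distance: 1
Can detect 0 errors, correct 0 errors

1


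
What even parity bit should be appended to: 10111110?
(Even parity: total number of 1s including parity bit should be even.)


Number of 1s in data: 6
Parity bit: 0

0


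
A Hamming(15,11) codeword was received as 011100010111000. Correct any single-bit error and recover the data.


Syndrome = 0: no error detected

Data: 10000111000 (no errors)


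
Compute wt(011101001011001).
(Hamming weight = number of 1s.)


Counting 1s in 011101001011001

8


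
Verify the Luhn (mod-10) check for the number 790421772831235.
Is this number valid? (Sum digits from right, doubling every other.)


Luhn sum = 67
67 mod 10 = 7

Invalid (Luhn sum mod 10 = 7)


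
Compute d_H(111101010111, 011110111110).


XOR: 100011101001
Count of 1s: 6

6


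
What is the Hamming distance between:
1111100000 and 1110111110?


XOR: 0001011110
Count of 1s: 5

5


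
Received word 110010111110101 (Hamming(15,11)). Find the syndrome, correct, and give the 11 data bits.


Syndrome = 3: error at position 3

Data: 11011110101 (corrected bit 3)


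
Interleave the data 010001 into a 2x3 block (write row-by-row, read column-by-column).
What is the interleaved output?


Matrix:
  010
  001
Read columns: 001001

001001


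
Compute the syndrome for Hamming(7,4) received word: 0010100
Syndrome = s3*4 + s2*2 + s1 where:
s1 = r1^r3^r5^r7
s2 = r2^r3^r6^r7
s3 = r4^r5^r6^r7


s1=0, s2=1, s3=1

Syndrome = 6 (error at position 6)


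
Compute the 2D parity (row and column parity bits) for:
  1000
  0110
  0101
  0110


Row parities: 1000
Column parities: 1101

Row P: 1000, Col P: 1101, Corner: 1


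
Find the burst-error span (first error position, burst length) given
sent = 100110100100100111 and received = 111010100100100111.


XOR: 011100000000000000

Burst at position 1, length 3


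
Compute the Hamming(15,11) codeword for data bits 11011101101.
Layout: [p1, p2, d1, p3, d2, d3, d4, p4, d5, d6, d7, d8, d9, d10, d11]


Parity bits: p1=0, p2=0, p3=1, p4=1

001110111101101


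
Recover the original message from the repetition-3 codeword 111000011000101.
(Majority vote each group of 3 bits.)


Groups: 111, 000, 011, 000, 101
Majority votes: 10101

10101


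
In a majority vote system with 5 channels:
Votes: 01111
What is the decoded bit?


Ones: 4 out of 5
Threshold: 3

1 (4/5 voted 1)


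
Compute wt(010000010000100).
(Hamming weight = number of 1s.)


Counting 1s in 010000010000100

3


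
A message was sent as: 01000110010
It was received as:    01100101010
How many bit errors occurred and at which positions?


XOR: 00100011000

3 error(s) at position(s): 2, 6, 7


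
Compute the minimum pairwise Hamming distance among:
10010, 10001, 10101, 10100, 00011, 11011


Comparing all pairs, minimum distance: 1
Can detect 0 errors, correct 0 errors

1


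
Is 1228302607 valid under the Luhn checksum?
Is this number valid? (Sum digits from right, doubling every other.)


Luhn sum = 39
39 mod 10 = 9

Invalid (Luhn sum mod 10 = 9)


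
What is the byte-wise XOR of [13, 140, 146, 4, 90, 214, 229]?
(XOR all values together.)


XOR chain: 13 ^ 140 ^ 146 ^ 4 ^ 90 ^ 214 ^ 229 = 126

126


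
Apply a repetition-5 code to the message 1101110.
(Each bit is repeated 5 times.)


Each bit -> 5 copies

11111111110000011111111111111100000


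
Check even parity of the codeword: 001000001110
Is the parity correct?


Number of 1s: 4

Yes, parity is correct (4 ones)


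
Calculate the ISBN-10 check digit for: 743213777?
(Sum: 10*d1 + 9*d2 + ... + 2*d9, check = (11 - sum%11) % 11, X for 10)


Weighted sum: 228
228 mod 11 = 8

Check digit: 3


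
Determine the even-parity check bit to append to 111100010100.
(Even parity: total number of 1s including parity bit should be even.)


Number of 1s in data: 6
Parity bit: 0

0


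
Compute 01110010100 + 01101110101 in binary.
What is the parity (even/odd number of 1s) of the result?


01110010100 = 916
01101110101 = 885
Sum = 1801 = 11100001001
1s count = 5

odd parity (5 ones in 11100001001)


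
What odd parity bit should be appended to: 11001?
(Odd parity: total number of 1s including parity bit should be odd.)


Number of 1s in data: 3
Parity bit: 0

0


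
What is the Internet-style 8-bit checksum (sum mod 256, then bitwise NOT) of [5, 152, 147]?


Sum = 304 mod 256 = 48
Complement = 207

207


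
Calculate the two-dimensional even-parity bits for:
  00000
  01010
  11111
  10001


Row parities: 0010
Column parities: 00100

Row P: 0010, Col P: 00100, Corner: 1


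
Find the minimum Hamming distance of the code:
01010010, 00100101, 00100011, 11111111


Comparing all pairs, minimum distance: 2
Can detect 1 errors, correct 0 errors

2


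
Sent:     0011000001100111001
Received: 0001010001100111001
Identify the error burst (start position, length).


XOR: 0010010000000000000

Burst at position 2, length 4


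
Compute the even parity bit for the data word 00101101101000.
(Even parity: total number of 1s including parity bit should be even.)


Number of 1s in data: 6
Parity bit: 0

0


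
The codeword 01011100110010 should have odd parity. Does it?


Number of 1s: 7

Yes, parity is correct (7 ones)


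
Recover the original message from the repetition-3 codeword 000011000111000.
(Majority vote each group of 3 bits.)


Groups: 000, 011, 000, 111, 000
Majority votes: 01010

01010


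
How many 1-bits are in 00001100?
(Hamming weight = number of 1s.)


Counting 1s in 00001100

2


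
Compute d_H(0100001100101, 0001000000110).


XOR: 0101001100011
Count of 1s: 6

6


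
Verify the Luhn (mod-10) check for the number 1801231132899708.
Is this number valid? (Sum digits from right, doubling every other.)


Luhn sum = 69
69 mod 10 = 9

Invalid (Luhn sum mod 10 = 9)


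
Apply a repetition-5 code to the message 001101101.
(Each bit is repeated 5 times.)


Each bit -> 5 copies

000000000011111111110000011111111110000011111


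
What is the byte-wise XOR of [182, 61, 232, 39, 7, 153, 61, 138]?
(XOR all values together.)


XOR chain: 182 ^ 61 ^ 232 ^ 39 ^ 7 ^ 153 ^ 61 ^ 138 = 109

109


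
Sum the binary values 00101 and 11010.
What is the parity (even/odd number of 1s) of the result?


00101 = 5
11010 = 26
Sum = 31 = 11111
1s count = 5

odd parity (5 ones in 11111)


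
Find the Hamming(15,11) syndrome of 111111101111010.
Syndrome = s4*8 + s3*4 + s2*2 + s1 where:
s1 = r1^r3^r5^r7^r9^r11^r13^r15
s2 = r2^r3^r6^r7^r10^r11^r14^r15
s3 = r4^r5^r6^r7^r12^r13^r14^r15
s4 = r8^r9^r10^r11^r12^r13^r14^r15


s1=0, s2=1, s3=0, s4=1

Syndrome = 10 (error at position 10)


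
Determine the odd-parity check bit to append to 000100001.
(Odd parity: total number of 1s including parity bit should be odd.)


Number of 1s in data: 2
Parity bit: 1

1


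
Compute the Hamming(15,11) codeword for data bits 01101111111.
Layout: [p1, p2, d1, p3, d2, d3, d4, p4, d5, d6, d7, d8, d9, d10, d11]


Parity bits: p1=1, p2=1, p3=0, p4=1

110011011111111


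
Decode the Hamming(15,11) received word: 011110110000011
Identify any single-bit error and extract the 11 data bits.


Syndrome = 14: error at position 14

Data: 11010000001 (corrected bit 14)


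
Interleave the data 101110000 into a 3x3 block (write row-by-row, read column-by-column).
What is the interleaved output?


Matrix:
  101
  110
  000
Read columns: 110010100

110010100


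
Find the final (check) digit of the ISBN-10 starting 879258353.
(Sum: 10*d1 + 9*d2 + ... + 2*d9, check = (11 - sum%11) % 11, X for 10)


Weighted sum: 332
332 mod 11 = 2

Check digit: 9


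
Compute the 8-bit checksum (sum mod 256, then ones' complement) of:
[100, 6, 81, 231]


Sum = 418 mod 256 = 162
Complement = 93

93


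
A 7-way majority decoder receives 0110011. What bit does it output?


Ones: 4 out of 7
Threshold: 4

1 (4/7 voted 1)


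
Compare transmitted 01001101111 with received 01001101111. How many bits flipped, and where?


XOR: 00000000000

0 errors (received matches sent)


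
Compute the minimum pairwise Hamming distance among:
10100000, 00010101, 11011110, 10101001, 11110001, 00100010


Comparing all pairs, minimum distance: 2
Can detect 1 errors, correct 0 errors

2


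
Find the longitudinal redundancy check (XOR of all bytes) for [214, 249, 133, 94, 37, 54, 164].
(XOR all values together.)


XOR chain: 214 ^ 249 ^ 133 ^ 94 ^ 37 ^ 54 ^ 164 = 67

67


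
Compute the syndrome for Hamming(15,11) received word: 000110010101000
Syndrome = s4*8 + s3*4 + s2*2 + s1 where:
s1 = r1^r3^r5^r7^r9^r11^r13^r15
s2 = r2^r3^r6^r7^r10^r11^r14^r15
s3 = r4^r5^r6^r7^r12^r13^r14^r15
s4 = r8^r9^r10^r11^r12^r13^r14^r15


s1=1, s2=1, s3=1, s4=1

Syndrome = 15 (error at position 15)


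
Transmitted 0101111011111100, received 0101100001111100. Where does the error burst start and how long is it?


XOR: 0000011010000000

Burst at position 5, length 4


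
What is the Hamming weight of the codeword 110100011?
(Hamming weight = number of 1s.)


Counting 1s in 110100011

5


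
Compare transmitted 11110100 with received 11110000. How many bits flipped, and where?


XOR: 00000100

1 error(s) at position(s): 5


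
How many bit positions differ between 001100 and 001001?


XOR: 000101
Count of 1s: 2

2


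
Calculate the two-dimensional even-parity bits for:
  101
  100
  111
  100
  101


Row parities: 01110
Column parities: 111

Row P: 01110, Col P: 111, Corner: 1


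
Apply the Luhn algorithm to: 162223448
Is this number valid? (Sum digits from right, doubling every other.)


Luhn sum = 38
38 mod 10 = 8

Invalid (Luhn sum mod 10 = 8)


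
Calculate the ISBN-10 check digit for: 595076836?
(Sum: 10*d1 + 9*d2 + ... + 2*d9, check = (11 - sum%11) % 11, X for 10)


Weighted sum: 296
296 mod 11 = 10

Check digit: 1


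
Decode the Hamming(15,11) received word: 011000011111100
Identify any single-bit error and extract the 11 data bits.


Syndrome = 0: no error detected

Data: 10001111100 (no errors)


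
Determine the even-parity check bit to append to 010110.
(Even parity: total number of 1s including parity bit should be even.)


Number of 1s in data: 3
Parity bit: 1

1


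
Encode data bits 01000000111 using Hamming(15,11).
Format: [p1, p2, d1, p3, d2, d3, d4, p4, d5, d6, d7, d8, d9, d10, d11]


Parity bits: p1=1, p2=0, p3=0, p4=1

100010010000111


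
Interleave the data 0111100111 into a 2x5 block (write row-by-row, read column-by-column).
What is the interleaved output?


Matrix:
  01111
  00111
Read columns: 0010111111

0010111111


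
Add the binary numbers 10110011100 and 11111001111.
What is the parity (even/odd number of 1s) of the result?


10110011100 = 1436
11111001111 = 1999
Sum = 3435 = 110101101011
1s count = 8

even parity (8 ones in 110101101011)


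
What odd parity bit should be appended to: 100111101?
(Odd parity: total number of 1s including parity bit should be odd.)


Number of 1s in data: 6
Parity bit: 1

1


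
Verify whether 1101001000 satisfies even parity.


Number of 1s: 4

Yes, parity is correct (4 ones)


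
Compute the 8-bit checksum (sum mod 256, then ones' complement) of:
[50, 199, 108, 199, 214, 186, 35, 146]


Sum = 1137 mod 256 = 113
Complement = 142

142


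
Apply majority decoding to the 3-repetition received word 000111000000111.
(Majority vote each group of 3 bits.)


Groups: 000, 111, 000, 000, 111
Majority votes: 01001

01001


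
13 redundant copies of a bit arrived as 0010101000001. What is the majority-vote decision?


Ones: 4 out of 13
Threshold: 7

0 (4/13 voted 1)


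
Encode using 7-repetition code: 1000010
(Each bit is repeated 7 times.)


Each bit -> 7 copies

1111111000000000000000000000000000011111110000000


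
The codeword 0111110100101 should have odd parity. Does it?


Number of 1s: 8

No, parity error (8 ones)


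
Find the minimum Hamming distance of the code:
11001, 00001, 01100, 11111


Comparing all pairs, minimum distance: 2
Can detect 1 errors, correct 0 errors

2


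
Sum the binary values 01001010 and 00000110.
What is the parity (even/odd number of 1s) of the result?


01001010 = 74
00000110 = 6
Sum = 80 = 1010000
1s count = 2

even parity (2 ones in 1010000)


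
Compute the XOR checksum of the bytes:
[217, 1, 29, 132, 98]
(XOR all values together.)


XOR chain: 217 ^ 1 ^ 29 ^ 132 ^ 98 = 35

35


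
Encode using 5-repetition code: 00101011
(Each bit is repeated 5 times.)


Each bit -> 5 copies

0000000000111110000011111000001111111111


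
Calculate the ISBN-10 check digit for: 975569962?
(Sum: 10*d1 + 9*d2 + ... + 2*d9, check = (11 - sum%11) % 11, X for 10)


Weighted sum: 367
367 mod 11 = 4

Check digit: 7


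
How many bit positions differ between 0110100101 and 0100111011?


XOR: 0010011110
Count of 1s: 5

5


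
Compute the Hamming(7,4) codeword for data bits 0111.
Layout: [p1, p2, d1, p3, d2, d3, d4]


Parity bits: p1=0, p2=0, p3=1

0001111


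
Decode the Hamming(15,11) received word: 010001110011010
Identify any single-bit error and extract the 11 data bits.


Syndrome = 2: error at position 2

Data: 00110011010 (corrected bit 2)


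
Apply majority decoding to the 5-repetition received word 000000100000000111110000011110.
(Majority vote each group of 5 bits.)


Groups: 00000, 01000, 00000, 11111, 00000, 11110
Majority votes: 000101

000101


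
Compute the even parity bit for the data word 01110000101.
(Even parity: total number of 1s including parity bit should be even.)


Number of 1s in data: 5
Parity bit: 1

1


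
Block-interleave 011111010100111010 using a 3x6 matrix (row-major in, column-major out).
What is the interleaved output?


Matrix:
  011111
  010100
  111010
Read columns: 001111101110101100

001111101110101100


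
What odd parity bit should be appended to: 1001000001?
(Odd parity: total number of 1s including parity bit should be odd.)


Number of 1s in data: 3
Parity bit: 0

0


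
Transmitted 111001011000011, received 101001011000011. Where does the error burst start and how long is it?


XOR: 010000000000000

Burst at position 1, length 1


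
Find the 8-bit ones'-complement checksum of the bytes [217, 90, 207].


Sum = 514 mod 256 = 2
Complement = 253

253


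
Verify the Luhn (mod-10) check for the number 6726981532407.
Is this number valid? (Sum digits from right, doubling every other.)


Luhn sum = 52
52 mod 10 = 2

Invalid (Luhn sum mod 10 = 2)


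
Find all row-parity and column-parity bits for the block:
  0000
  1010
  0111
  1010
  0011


Row parities: 00100
Column parities: 0100

Row P: 00100, Col P: 0100, Corner: 1


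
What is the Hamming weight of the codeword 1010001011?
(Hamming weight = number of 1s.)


Counting 1s in 1010001011

5


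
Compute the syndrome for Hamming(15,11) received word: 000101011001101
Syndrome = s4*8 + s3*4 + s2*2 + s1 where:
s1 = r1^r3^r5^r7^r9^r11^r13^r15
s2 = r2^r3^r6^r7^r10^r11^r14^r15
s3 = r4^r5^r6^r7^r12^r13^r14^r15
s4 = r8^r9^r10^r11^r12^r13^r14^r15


s1=1, s2=0, s3=1, s4=1

Syndrome = 13 (error at position 13)


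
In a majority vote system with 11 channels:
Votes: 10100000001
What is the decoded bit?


Ones: 3 out of 11
Threshold: 6

0 (3/11 voted 1)


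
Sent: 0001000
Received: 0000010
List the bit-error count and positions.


XOR: 0001010

2 error(s) at position(s): 3, 5


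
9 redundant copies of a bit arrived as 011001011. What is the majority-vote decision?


Ones: 5 out of 9
Threshold: 5

1 (5/9 voted 1)


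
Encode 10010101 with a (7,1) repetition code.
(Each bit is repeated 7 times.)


Each bit -> 7 copies

11111110000000000000011111110000000111111100000001111111


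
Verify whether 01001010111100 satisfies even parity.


Number of 1s: 7

No, parity error (7 ones)


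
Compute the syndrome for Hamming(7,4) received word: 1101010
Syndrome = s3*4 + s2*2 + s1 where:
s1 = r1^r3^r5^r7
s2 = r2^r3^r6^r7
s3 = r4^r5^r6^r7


s1=1, s2=0, s3=0

Syndrome = 1 (error at position 1)


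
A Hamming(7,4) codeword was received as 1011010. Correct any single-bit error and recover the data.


Syndrome = 0: no error detected

Data: 1010 (no errors)


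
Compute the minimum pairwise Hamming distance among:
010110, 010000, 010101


Comparing all pairs, minimum distance: 2
Can detect 1 errors, correct 0 errors

2


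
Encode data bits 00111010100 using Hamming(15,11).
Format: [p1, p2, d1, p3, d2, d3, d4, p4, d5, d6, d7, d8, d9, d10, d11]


Parity bits: p1=0, p2=1, p3=1, p4=1

010101111010100


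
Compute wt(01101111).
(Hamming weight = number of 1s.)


Counting 1s in 01101111

6


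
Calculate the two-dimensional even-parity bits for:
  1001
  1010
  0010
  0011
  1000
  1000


Row parities: 001011
Column parities: 0010

Row P: 001011, Col P: 0010, Corner: 1


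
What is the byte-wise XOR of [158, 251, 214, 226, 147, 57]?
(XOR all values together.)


XOR chain: 158 ^ 251 ^ 214 ^ 226 ^ 147 ^ 57 = 251

251


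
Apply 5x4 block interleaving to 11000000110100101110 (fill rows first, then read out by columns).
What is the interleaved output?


Matrix:
  1100
  0000
  1101
  0010
  1110
Read columns: 10101101010001100100

10101101010001100100


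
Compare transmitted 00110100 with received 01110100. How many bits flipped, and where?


XOR: 01000000

1 error(s) at position(s): 1


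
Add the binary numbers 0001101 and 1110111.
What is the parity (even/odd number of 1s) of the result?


0001101 = 13
1110111 = 119
Sum = 132 = 10000100
1s count = 2

even parity (2 ones in 10000100)


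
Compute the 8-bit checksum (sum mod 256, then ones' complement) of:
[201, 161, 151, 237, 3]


Sum = 753 mod 256 = 241
Complement = 14

14


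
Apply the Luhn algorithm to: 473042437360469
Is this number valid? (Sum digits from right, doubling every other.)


Luhn sum = 65
65 mod 10 = 5

Invalid (Luhn sum mod 10 = 5)


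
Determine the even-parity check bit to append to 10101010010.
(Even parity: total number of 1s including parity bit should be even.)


Number of 1s in data: 5
Parity bit: 1

1


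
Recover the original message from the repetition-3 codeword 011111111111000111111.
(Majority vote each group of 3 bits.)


Groups: 011, 111, 111, 111, 000, 111, 111
Majority votes: 1111011

1111011


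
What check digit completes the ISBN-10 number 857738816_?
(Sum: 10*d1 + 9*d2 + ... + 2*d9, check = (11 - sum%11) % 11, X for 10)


Weighted sum: 335
335 mod 11 = 5

Check digit: 6


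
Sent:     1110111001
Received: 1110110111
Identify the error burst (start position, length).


XOR: 0000001110

Burst at position 6, length 3


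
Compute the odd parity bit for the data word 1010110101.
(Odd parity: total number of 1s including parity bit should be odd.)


Number of 1s in data: 6
Parity bit: 1

1


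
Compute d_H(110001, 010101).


XOR: 100100
Count of 1s: 2

2


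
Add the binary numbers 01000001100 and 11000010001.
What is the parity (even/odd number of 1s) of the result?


01000001100 = 524
11000010001 = 1553
Sum = 2077 = 100000011101
1s count = 5

odd parity (5 ones in 100000011101)


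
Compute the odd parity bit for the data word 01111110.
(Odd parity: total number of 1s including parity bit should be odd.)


Number of 1s in data: 6
Parity bit: 1

1


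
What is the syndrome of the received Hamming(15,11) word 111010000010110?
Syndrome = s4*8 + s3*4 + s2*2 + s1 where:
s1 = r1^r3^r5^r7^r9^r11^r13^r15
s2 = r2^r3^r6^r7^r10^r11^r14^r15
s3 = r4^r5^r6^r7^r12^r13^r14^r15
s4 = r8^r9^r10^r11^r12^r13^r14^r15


s1=1, s2=0, s3=1, s4=1

Syndrome = 13 (error at position 13)


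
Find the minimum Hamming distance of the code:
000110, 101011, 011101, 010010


Comparing all pairs, minimum distance: 2
Can detect 1 errors, correct 0 errors

2


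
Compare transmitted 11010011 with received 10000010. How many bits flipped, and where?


XOR: 01010001

3 error(s) at position(s): 1, 3, 7


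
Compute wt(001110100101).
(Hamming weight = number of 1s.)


Counting 1s in 001110100101

6


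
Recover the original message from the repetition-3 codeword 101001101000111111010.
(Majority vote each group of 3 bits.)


Groups: 101, 001, 101, 000, 111, 111, 010
Majority votes: 1010110

1010110


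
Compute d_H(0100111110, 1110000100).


XOR: 1010111010
Count of 1s: 6

6


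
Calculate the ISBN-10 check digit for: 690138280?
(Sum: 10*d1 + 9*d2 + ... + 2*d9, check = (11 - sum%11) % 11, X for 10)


Weighted sum: 238
238 mod 11 = 7

Check digit: 4


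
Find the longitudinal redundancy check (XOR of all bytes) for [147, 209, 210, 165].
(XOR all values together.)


XOR chain: 147 ^ 209 ^ 210 ^ 165 = 53

53


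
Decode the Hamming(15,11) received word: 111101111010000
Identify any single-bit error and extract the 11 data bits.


Syndrome = 15: error at position 15

Data: 10111010001 (corrected bit 15)


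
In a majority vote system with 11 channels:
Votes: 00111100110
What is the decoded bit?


Ones: 6 out of 11
Threshold: 6

1 (6/11 voted 1)


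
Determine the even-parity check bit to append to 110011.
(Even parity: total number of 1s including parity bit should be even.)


Number of 1s in data: 4
Parity bit: 0

0


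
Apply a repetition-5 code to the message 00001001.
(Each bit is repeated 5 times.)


Each bit -> 5 copies

0000000000000000000011111000000000011111


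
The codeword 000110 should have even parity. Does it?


Number of 1s: 2

Yes, parity is correct (2 ones)


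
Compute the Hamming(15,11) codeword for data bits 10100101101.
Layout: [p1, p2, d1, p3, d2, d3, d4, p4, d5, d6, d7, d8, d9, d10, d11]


Parity bits: p1=1, p2=0, p3=0, p4=0

101001000101101


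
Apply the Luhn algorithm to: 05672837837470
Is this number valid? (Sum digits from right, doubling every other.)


Luhn sum = 64
64 mod 10 = 4

Invalid (Luhn sum mod 10 = 4)


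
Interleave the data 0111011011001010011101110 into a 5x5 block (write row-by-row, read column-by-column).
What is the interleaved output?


Matrix:
  01110
  11011
  00101
  00111
  01110
Read columns: 0100011001101111101101110

0100011001101111101101110


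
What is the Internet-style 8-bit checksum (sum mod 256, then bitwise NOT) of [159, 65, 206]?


Sum = 430 mod 256 = 174
Complement = 81

81


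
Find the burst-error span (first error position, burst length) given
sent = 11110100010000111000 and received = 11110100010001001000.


XOR: 00000000000001110000

Burst at position 13, length 3


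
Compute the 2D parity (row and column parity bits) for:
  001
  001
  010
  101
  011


Row parities: 11100
Column parities: 100

Row P: 11100, Col P: 100, Corner: 1


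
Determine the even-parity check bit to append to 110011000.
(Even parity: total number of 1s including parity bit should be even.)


Number of 1s in data: 4
Parity bit: 0

0


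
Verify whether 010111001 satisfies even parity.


Number of 1s: 5

No, parity error (5 ones)


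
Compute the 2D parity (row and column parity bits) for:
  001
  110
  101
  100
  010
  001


Row parities: 100111
Column parities: 101

Row P: 100111, Col P: 101, Corner: 0


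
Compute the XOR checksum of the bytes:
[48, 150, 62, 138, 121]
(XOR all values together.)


XOR chain: 48 ^ 150 ^ 62 ^ 138 ^ 121 = 107

107
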